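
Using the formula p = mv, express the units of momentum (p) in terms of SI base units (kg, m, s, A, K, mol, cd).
Units of each symbol in p = mv:
  m (mass): kg
  v (velocity): m/s

Multiplying the contributions: [kg] · [m/s]
Adding exponents of each base unit: kg: 1, m: 1, s: -1
SI base units of momentum: kg·m/s

Answer: kg·m/s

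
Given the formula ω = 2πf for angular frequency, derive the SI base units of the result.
Units of each symbol in ω = 2πf:
  f (frequency): 1/s
  The factor 2π is dimensionless.

Multiplying the contributions: [1/s]
Adding exponents of each base unit: s: -1
SI base units of angular frequency: 1/s

Answer: 1/s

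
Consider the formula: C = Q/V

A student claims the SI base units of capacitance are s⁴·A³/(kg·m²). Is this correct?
Units of each symbol in C = Q/V:
  Q (charge, in coulombs): s·A
  V (voltage, in volts): kg·m²/(s³·A)  → in the denominator, contributes s³·A/(kg·m²)

Multiplying the contributions: [s·A] · [s³·A/(kg·m²)]
Adding exponents of each base unit: kg: -1, m: -2, s: 4, A: 2
SI base units of capacitance: s⁴·A²/(kg·m²)

The claimed units s⁴·A³/(kg·m²) (exponents kg: -1, m: -2, s: 4, A: 3) do not match the derived units s⁴·A²/(kg·m²) (exponents kg: -1, m: -2, s: 4, A: 2), so the claim is incorrect.

Answer: No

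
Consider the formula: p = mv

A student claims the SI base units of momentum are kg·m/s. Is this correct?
Units of each symbol in p = mv:
  m (mass): kg
  v (velocity): m/s

Multiplying the contributions: [kg] · [m/s]
Adding exponents of each base unit: kg: 1, m: 1, s: -1
SI base units of momentum: kg·m/s

The claimed units kg·m/s match the derived units, so the claim is correct.

Answer: Yes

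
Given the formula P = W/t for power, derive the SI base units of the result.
Units of each symbol in P = W/t:
  W (work): kg·m²/s²
  t (time): s  → in the denominator, contributes 1/s

Multiplying the contributions: [kg·m²/s²] · [1/s]
Adding exponents of each base unit: kg: 1, m: 2, s: -3
SI base units of power: kg·m²/s³

Answer: kg·m²/s³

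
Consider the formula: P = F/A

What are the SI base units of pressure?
Units of each symbol in P = F/A:
  F (force): kg·m/s²
  A (area): m²  → in the denominator, contributes 1/m²

Multiplying the contributions: [kg·m/s²] · [1/m²]
Adding exponents of each base unit: kg: 1, m: -1, s: -2
SI base units of pressure: kg/(m·s²)

Answer: kg/(m·s²)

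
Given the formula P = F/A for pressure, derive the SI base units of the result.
Units of each symbol in P = F/A:
  F (force): kg·m/s²
  A (area): m²  → in the denominator, contributes 1/m²

Multiplying the contributions: [kg·m/s²] · [1/m²]
Adding exponents of each base unit: kg: 1, m: -1, s: -2
SI base units of pressure: kg/(m·s²)

Answer: kg/(m·s²)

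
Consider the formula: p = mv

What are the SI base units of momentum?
Units of each symbol in p = mv:
  m (mass): kg
  v (velocity): m/s

Multiplying the contributions: [kg] · [m/s]
Adding exponents of each base unit: kg: 1, m: 1, s: -1
SI base units of momentum: kg·m/s

Answer: kg·m/s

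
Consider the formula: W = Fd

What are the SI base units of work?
Units of each symbol in W = Fd:
  F (force): kg·m/s²
  d (displacement): m

Multiplying the contributions: [kg·m/s²] · [m]
Adding exponents of each base unit: kg: 1, m: 2, s: -2
SI base units of work: kg·m²/s²

Answer: kg·m²/s²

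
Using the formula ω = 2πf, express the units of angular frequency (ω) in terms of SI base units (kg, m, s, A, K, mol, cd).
Units of each symbol in ω = 2πf:
  f (frequency): 1/s
  The factor 2π is dimensionless.

Multiplying the contributions: [1/s]
Adding exponents of each base unit: s: -1
SI base units of angular frequency: 1/s

Answer: 1/s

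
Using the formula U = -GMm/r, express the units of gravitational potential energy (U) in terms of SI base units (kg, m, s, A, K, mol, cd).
Units of each symbol in U = -GMm/r:
  G (gravitational constant): m³/(kg·s²)
  M (mass): kg
  m (mass): kg
  r (distance): m  → in the denominator, contributes 1/m
  The minus sign does not affect the units.

Multiplying the contributions: [m³/(kg·s²)] · [kg] · [kg] · [1/m]
Adding exponents of each base unit: kg: 1, m: 2, s: -2
SI base units of gravitational potential energy: kg·m²/s²

Answer: kg·m²/s²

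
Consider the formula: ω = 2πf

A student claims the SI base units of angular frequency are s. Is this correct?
Units of each symbol in ω = 2πf:
  f (frequency): 1/s
  The factor 2π is dimensionless.

Multiplying the contributions: [1/s]
Adding exponents of each base unit: s: -1
SI base units of angular frequency: 1/s

The claimed units s (exponents s: 1) do not match the derived units 1/s (exponents s: -1), so the claim is incorrect.

Answer: No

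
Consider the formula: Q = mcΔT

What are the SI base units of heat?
Units of each symbol in Q = mcΔT:
  m (mass): kg
  c (specific heat capacity, in J/(kg·K)): m²/(s²·K)
  ΔT (temperature change): K

Multiplying the contributions: [kg] · [m²/(s²·K)] · [K]
Adding exponents of each base unit: kg: 1, m: 2, s: -2
SI base units of heat: kg·m²/s²

Answer: kg·m²/s²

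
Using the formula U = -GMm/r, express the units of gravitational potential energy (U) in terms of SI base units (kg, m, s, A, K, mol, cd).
Units of each symbol in U = -GMm/r:
  G (gravitational constant): m³/(kg·s²)
  M (mass): kg
  m (mass): kg
  r (distance): m  → in the denominator, contributes 1/m
  The minus sign does not affect the units.

Multiplying the contributions: [m³/(kg·s²)] · [kg] · [kg] · [1/m]
Adding exponents of each base unit: kg: 1, m: 2, s: -2
SI base units of gravitational potential energy: kg·m²/s²

Answer: kg·m²/s²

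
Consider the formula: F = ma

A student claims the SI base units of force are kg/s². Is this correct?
Units of each symbol in F = ma:
  m (mass): kg
  a (acceleration): m/s²

Multiplying the contributions: [kg] · [m/s²]
Adding exponents of each base unit: kg: 1, m: 1, s: -2
SI base units of force: kg·m/s²

The claimed units kg/s² (exponents kg: 1, s: -2) do not match the derived units kg·m/s² (exponents kg: 1, m: 1, s: -2), so the claim is incorrect.

Answer: No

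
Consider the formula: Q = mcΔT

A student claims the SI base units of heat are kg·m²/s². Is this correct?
Units of each symbol in Q = mcΔT:
  m (mass): kg
  c (specific heat capacity, in J/(kg·K)): m²/(s²·K)
  ΔT (temperature change): K

Multiplying the contributions: [kg] · [m²/(s²·K)] · [K]
Adding exponents of each base unit: kg: 1, m: 2, s: -2
SI base units of heat: kg·m²/s²

The claimed units kg·m²/s² match the derived units, so the claim is correct.

Answer: Yes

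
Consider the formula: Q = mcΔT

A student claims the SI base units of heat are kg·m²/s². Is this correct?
Units of each symbol in Q = mcΔT:
  m (mass): kg
  c (specific heat capacity, in J/(kg·K)): m²/(s²·K)
  ΔT (temperature change): K

Multiplying the contributions: [kg] · [m²/(s²·K)] · [K]
Adding exponents of each base unit: kg: 1, m: 2, s: -2
SI base units of heat: kg·m²/s²

The claimed units kg·m²/s² match the derived units, so the claim is correct.

Answer: Yes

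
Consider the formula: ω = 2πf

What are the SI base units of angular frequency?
Units of each symbol in ω = 2πf:
  f (frequency): 1/s
  The factor 2π is dimensionless.

Multiplying the contributions: [1/s]
Adding exponents of each base unit: s: -1
SI base units of angular frequency: 1/s

Answer: 1/s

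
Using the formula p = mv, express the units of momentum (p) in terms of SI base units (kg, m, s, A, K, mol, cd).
Units of each symbol in p = mv:
  m (mass): kg
  v (velocity): m/s

Multiplying the contributions: [kg] · [m/s]
Adding exponents of each base unit: kg: 1, m: 1, s: -1
SI base units of momentum: kg·m/s

Answer: kg·m/s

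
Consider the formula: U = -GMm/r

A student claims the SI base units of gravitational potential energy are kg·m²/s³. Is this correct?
Units of each symbol in U = -GMm/r:
  G (gravitational constant): m³/(kg·s²)
  M (mass): kg
  m (mass): kg
  r (distance): m  → in the denominator, contributes 1/m
  The minus sign does not affect the units.

Multiplying the contributions: [m³/(kg·s²)] · [kg] · [kg] · [1/m]
Adding exponents of each base unit: kg: 1, m: 2, s: -2
SI base units of gravitational potential energy: kg·m²/s²

The claimed units kg·m²/s³ (exponents kg: 1, m: 2, s: -3) do not match the derived units kg·m²/s² (exponents kg: 1, m: 2, s: -2), so the claim is incorrect.

Answer: No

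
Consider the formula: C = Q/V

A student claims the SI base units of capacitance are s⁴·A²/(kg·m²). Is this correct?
Units of each symbol in C = Q/V:
  Q (charge, in coulombs): s·A
  V (voltage, in volts): kg·m²/(s³·A)  → in the denominator, contributes s³·A/(kg·m²)

Multiplying the contributions: [s·A] · [s³·A/(kg·m²)]
Adding exponents of each base unit: kg: -1, m: -2, s: 4, A: 2
SI base units of capacitance: s⁴·A²/(kg·m²)

The claimed units s⁴·A²/(kg·m²) match the derived units, so the claim is correct.

Answer: Yes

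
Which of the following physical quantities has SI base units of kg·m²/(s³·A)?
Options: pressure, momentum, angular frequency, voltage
Checking the SI base units of each option:
  pressure (P = F/A): kg/(m·s²)  ✗
  momentum (p = mv): kg·m/s  ✗
  angular frequency (ω = 2πf): 1/s  ✗
  voltage (V = IR): kg·m²/(s³·A)  ✓ matches

Only voltage has units kg·m²/(s³·A).

Answer: voltage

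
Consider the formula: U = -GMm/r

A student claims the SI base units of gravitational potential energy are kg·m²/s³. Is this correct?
Units of each symbol in U = -GMm/r:
  G (gravitational constant): m³/(kg·s²)
  M (mass): kg
  m (mass): kg
  r (distance): m  → in the denominator, contributes 1/m
  The minus sign does not affect the units.

Multiplying the contributions: [m³/(kg·s²)] · [kg] · [kg] · [1/m]
Adding exponents of each base unit: kg: 1, m: 2, s: -2
SI base units of gravitational potential energy: kg·m²/s²

The claimed units kg·m²/s³ (exponents kg: 1, m: 2, s: -3) do not match the derived units kg·m²/s² (exponents kg: 1, m: 2, s: -2), so the claim is incorrect.

Answer: No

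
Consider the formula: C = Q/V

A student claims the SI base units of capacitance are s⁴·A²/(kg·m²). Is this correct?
Units of each symbol in C = Q/V:
  Q (charge, in coulombs): s·A
  V (voltage, in volts): kg·m²/(s³·A)  → in the denominator, contributes s³·A/(kg·m²)

Multiplying the contributions: [s·A] · [s³·A/(kg·m²)]
Adding exponents of each base unit: kg: -1, m: -2, s: 4, A: 2
SI base units of capacitance: s⁴·A²/(kg·m²)

The claimed units s⁴·A²/(kg·m²) match the derived units, so the claim is correct.

Answer: Yes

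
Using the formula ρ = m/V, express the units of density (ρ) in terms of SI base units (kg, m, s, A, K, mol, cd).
Units of each symbol in ρ = m/V:
  m (mass): kg
  V (volume): m³  → in the denominator, contributes 1/m³

Multiplying the contributions: [kg] · [1/m³]
Adding exponents of each base unit: kg: 1, m: -3
SI base units of density: kg/m³

Answer: kg/m³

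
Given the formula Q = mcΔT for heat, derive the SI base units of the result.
Units of each symbol in Q = mcΔT:
  m (mass): kg
  c (specific heat capacity, in J/(kg·K)): m²/(s²·K)
  ΔT (temperature change): K

Multiplying the contributions: [kg] · [m²/(s²·K)] · [K]
Adding exponents of each base unit: kg: 1, m: 2, s: -2
SI base units of heat: kg·m²/s²

Answer: kg·m²/s²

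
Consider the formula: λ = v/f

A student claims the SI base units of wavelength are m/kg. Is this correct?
Units of each symbol in λ = v/f:
  v (wave speed): m/s
  f (frequency): 1/s  → in the denominator, contributes s

Multiplying the contributions: [m/s] · [s]
Adding exponents of each base unit: m: 1
SI base units of wavelength: m

The claimed units m/kg (exponents kg: -1, m: 1) do not match the derived units m (exponents m: 1), so the claim is incorrect.

Answer: No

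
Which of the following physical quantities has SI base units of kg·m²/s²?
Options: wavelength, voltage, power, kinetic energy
Checking the SI base units of each option:
  wavelength (λ = v/f): m  ✗
  voltage (V = IR): kg·m²/(s³·A)  ✗
  power (P = W/t): kg·m²/s³  ✗
  kinetic energy (E = ½mv²): kg·m²/s²  ✓ matches

Only kinetic energy has units kg·m²/s².

Answer: kinetic energy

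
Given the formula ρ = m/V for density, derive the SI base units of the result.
Units of each symbol in ρ = m/V:
  m (mass): kg
  V (volume): m³  → in the denominator, contributes 1/m³

Multiplying the contributions: [kg] · [1/m³]
Adding exponents of each base unit: kg: 1, m: -3
SI base units of density: kg/m³

Answer: kg/m³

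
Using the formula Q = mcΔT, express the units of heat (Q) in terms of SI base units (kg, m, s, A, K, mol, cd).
Units of each symbol in Q = mcΔT:
  m (mass): kg
  c (specific heat capacity, in J/(kg·K)): m²/(s²·K)
  ΔT (temperature change): K

Multiplying the contributions: [kg] · [m²/(s²·K)] · [K]
Adding exponents of each base unit: kg: 1, m: 2, s: -2
SI base units of heat: kg·m²/s²

Answer: kg·m²/s²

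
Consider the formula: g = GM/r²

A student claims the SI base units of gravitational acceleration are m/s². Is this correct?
Units of each symbol in g = GM/r²:
  G (gravitational constant): m³/(kg·s²)
  M (mass): kg
  r (distance): m  → to the power 2 in the denominator, contributes 1/m²

Multiplying the contributions: [m³/(kg·s²)] · [kg] · [1/m²]
Adding exponents of each base unit: m: 1, s: -2
SI base units of gravitational acceleration: m/s²

The claimed units m/s² match the derived units, so the claim is correct.

Answer: Yes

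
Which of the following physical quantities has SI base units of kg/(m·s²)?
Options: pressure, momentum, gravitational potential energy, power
Checking the SI base units of each option:
  pressure (P = F/A): kg/(m·s²)  ✓ matches
  momentum (p = mv): kg·m/s  ✗
  gravitational potential energy (U = -GMm/r): kg·m²/s²  ✗
  power (P = W/t): kg·m²/s³  ✗

Only pressure has units kg/(m·s²).

Answer: pressure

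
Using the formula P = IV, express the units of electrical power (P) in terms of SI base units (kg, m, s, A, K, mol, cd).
Units of each symbol in P = IV:
  I (current): A
  V (voltage, in volts): kg·m²/(s³·A)

Multiplying the contributions: [A] · [kg·m²/(s³·A)]
Adding exponents of each base unit: kg: 1, m: 2, s: -3
SI base units of electrical power: kg·m²/s³

Answer: kg·m²/s³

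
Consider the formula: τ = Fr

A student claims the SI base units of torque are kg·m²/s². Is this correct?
Units of each symbol in τ = Fr:
  F (force): kg·m/s²
  r (lever arm): m

Multiplying the contributions: [kg·m/s²] · [m]
Adding exponents of each base unit: kg: 1, m: 2, s: -2
SI base units of torque: kg·m²/s²

The claimed units kg·m²/s² match the derived units, so the claim is correct.

Answer: Yes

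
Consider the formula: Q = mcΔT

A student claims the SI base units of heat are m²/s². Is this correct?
Units of each symbol in Q = mcΔT:
  m (mass): kg
  c (specific heat capacity, in J/(kg·K)): m²/(s²·K)
  ΔT (temperature change): K

Multiplying the contributions: [kg] · [m²/(s²·K)] · [K]
Adding exponents of each base unit: kg: 1, m: 2, s: -2
SI base units of heat: kg·m²/s²

The claimed units m²/s² (exponents m: 2, s: -2) do not match the derived units kg·m²/s² (exponents kg: 1, m: 2, s: -2), so the claim is incorrect.

Answer: No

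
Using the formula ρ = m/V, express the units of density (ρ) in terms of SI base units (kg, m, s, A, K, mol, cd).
Units of each symbol in ρ = m/V:
  m (mass): kg
  V (volume): m³  → in the denominator, contributes 1/m³

Multiplying the contributions: [kg] · [1/m³]
Adding exponents of each base unit: kg: 1, m: -3
SI base units of density: kg/m³

Answer: kg/m³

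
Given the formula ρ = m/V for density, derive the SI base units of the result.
Units of each symbol in ρ = m/V:
  m (mass): kg
  V (volume): m³  → in the denominator, contributes 1/m³

Multiplying the contributions: [kg] · [1/m³]
Adding exponents of each base unit: kg: 1, m: -3
SI base units of density: kg/m³

Answer: kg/m³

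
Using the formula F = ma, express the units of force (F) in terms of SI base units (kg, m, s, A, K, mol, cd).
Units of each symbol in F = ma:
  m (mass): kg
  a (acceleration): m/s²

Multiplying the contributions: [kg] · [m/s²]
Adding exponents of each base unit: kg: 1, m: 1, s: -2
SI base units of force: kg·m/s²

Answer: kg·m/s²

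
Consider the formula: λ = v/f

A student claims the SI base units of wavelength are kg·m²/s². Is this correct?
Units of each symbol in λ = v/f:
  v (wave speed): m/s
  f (frequency): 1/s  → in the denominator, contributes s

Multiplying the contributions: [m/s] · [s]
Adding exponents of each base unit: m: 1
SI base units of wavelength: m

The claimed units kg·m²/s² (exponents kg: 1, m: 2, s: -2) do not match the derived units m (exponents m: 1), so the claim is incorrect.

Answer: No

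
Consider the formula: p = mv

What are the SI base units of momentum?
Units of each symbol in p = mv:
  m (mass): kg
  v (velocity): m/s

Multiplying the contributions: [kg] · [m/s]
Adding exponents of each base unit: kg: 1, m: 1, s: -1
SI base units of momentum: kg·m/s

Answer: kg·m/s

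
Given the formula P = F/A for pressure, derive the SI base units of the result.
Units of each symbol in P = F/A:
  F (force): kg·m/s²
  A (area): m²  → in the denominator, contributes 1/m²

Multiplying the contributions: [kg·m/s²] · [1/m²]
Adding exponents of each base unit: kg: 1, m: -1, s: -2
SI base units of pressure: kg/(m·s²)

Answer: kg/(m·s²)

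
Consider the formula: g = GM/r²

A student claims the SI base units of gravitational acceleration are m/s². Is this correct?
Units of each symbol in g = GM/r²:
  G (gravitational constant): m³/(kg·s²)
  M (mass): kg
  r (distance): m  → to the power 2 in the denominator, contributes 1/m²

Multiplying the contributions: [m³/(kg·s²)] · [kg] · [1/m²]
Adding exponents of each base unit: m: 1, s: -2
SI base units of gravitational acceleration: m/s²

The claimed units m/s² match the derived units, so the claim is correct.

Answer: Yes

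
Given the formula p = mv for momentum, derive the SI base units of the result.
Units of each symbol in p = mv:
  m (mass): kg
  v (velocity): m/s

Multiplying the contributions: [kg] · [m/s]
Adding exponents of each base unit: kg: 1, m: 1, s: -1
SI base units of momentum: kg·m/s

Answer: kg·m/s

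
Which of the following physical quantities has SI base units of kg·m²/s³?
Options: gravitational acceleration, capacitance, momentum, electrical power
Checking the SI base units of each option:
  gravitational acceleration (g = GM/r²): m/s²  ✗
  capacitance (C = Q/V): s⁴·A²/(kg·m²)  ✗
  momentum (p = mv): kg·m/s  ✗
  electrical power (P = IV): kg·m²/s³  ✓ matches

Only electrical power has units kg·m²/s³.

Answer: electrical power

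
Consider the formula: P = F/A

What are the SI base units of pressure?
Units of each symbol in P = F/A:
  F (force): kg·m/s²
  A (area): m²  → in the denominator, contributes 1/m²

Multiplying the contributions: [kg·m/s²] · [1/m²]
Adding exponents of each base unit: kg: 1, m: -1, s: -2
SI base units of pressure: kg/(m·s²)

Answer: kg/(m·s²)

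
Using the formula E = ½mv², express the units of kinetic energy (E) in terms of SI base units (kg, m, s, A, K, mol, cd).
Units of each symbol in E = ½mv²:
  m (mass): kg
  v (speed): m/s  → to the power 2, contributes m²/s²
  The factor ½ is dimensionless.

Multiplying the contributions: [kg] · [m²/s²]
Adding exponents of each base unit: kg: 1, m: 2, s: -2
SI base units of kinetic energy: kg·m²/s²

Answer: kg·m²/s²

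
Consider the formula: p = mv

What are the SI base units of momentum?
Units of each symbol in p = mv:
  m (mass): kg
  v (velocity): m/s

Multiplying the contributions: [kg] · [m/s]
Adding exponents of each base unit: kg: 1, m: 1, s: -1
SI base units of momentum: kg·m/s

Answer: kg·m/s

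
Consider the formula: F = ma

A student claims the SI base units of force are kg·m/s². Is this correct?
Units of each symbol in F = ma:
  m (mass): kg
  a (acceleration): m/s²

Multiplying the contributions: [kg] · [m/s²]
Adding exponents of each base unit: kg: 1, m: 1, s: -2
SI base units of force: kg·m/s²

The claimed units kg·m/s² match the derived units, so the claim is correct.

Answer: Yes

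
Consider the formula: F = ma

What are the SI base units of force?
Units of each symbol in F = ma:
  m (mass): kg
  a (acceleration): m/s²

Multiplying the contributions: [kg] · [m/s²]
Adding exponents of each base unit: kg: 1, m: 1, s: -2
SI base units of force: kg·m/s²

Answer: kg·m/s²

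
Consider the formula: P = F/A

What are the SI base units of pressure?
Units of each symbol in P = F/A:
  F (force): kg·m/s²
  A (area): m²  → in the denominator, contributes 1/m²

Multiplying the contributions: [kg·m/s²] · [1/m²]
Adding exponents of each base unit: kg: 1, m: -1, s: -2
SI base units of pressure: kg/(m·s²)

Answer: kg/(m·s²)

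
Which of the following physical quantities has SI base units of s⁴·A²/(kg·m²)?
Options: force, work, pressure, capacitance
Checking the SI base units of each option:
  force (F = ma): kg·m/s²  ✗
  work (W = Fd): kg·m²/s²  ✗
  pressure (P = F/A): kg/(m·s²)  ✗
  capacitance (C = Q/V): s⁴·A²/(kg·m²)  ✓ matches

Only capacitance has units s⁴·A²/(kg·m²).

Answer: capacitance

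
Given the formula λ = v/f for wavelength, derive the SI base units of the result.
Units of each symbol in λ = v/f:
  v (wave speed): m/s
  f (frequency): 1/s  → in the denominator, contributes s

Multiplying the contributions: [m/s] · [s]
Adding exponents of each base unit: m: 1
SI base units of wavelength: m

Answer: m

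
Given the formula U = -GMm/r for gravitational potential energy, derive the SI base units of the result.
Units of each symbol in U = -GMm/r:
  G (gravitational constant): m³/(kg·s²)
  M (mass): kg
  m (mass): kg
  r (distance): m  → in the denominator, contributes 1/m
  The minus sign does not affect the units.

Multiplying the contributions: [m³/(kg·s²)] · [kg] · [kg] · [1/m]
Adding exponents of each base unit: kg: 1, m: 2, s: -2
SI base units of gravitational potential energy: kg·m²/s²

Answer: kg·m²/s²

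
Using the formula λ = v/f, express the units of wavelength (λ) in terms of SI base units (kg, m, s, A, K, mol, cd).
Units of each symbol in λ = v/f:
  v (wave speed): m/s
  f (frequency): 1/s  → in the denominator, contributes s

Multiplying the contributions: [m/s] · [s]
Adding exponents of each base unit: m: 1
SI base units of wavelength: m

Answer: m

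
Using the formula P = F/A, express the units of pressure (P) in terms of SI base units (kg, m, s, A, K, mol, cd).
Units of each symbol in P = F/A:
  F (force): kg·m/s²
  A (area): m²  → in the denominator, contributes 1/m²

Multiplying the contributions: [kg·m/s²] · [1/m²]
Adding exponents of each base unit: kg: 1, m: -1, s: -2
SI base units of pressure: kg/(m·s²)

Answer: kg/(m·s²)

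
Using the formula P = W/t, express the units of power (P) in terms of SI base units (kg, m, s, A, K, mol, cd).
Units of each symbol in P = W/t:
  W (work): kg·m²/s²
  t (time): s  → in the denominator, contributes 1/s

Multiplying the contributions: [kg·m²/s²] · [1/s]
Adding exponents of each base unit: kg: 1, m: 2, s: -3
SI base units of power: kg·m²/s³

Answer: kg·m²/s³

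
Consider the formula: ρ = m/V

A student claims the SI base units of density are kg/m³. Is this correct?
Units of each symbol in ρ = m/V:
  m (mass): kg
  V (volume): m³  → in the denominator, contributes 1/m³

Multiplying the contributions: [kg] · [1/m³]
Adding exponents of each base unit: kg: 1, m: -3
SI base units of density: kg/m³

The claimed units kg/m³ match the derived units, so the claim is correct.

Answer: Yes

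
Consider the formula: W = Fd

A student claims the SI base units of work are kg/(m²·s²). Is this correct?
Units of each symbol in W = Fd:
  F (force): kg·m/s²
  d (displacement): m

Multiplying the contributions: [kg·m/s²] · [m]
Adding exponents of each base unit: kg: 1, m: 2, s: -2
SI base units of work: kg·m²/s²

The claimed units kg/(m²·s²) (exponents kg: 1, m: -2, s: -2) do not match the derived units kg·m²/s² (exponents kg: 1, m: 2, s: -2), so the claim is incorrect.

Answer: No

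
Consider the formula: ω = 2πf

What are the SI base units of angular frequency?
Units of each symbol in ω = 2πf:
  f (frequency): 1/s
  The factor 2π is dimensionless.

Multiplying the contributions: [1/s]
Adding exponents of each base unit: s: -1
SI base units of angular frequency: 1/s

Answer: 1/s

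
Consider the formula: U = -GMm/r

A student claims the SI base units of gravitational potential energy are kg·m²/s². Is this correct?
Units of each symbol in U = -GMm/r:
  G (gravitational constant): m³/(kg·s²)
  M (mass): kg
  m (mass): kg
  r (distance): m  → in the denominator, contributes 1/m
  The minus sign does not affect the units.

Multiplying the contributions: [m³/(kg·s²)] · [kg] · [kg] · [1/m]
Adding exponents of each base unit: kg: 1, m: 2, s: -2
SI base units of gravitational potential energy: kg·m²/s²

The claimed units kg·m²/s² match the derived units, so the claim is correct.

Answer: Yes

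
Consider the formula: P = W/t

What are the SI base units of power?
Units of each symbol in P = W/t:
  W (work): kg·m²/s²
  t (time): s  → in the denominator, contributes 1/s

Multiplying the contributions: [kg·m²/s²] · [1/s]
Adding exponents of each base unit: kg: 1, m: 2, s: -3
SI base units of power: kg·m²/s³

Answer: kg·m²/s³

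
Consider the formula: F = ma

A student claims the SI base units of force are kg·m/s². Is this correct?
Units of each symbol in F = ma:
  m (mass): kg
  a (acceleration): m/s²

Multiplying the contributions: [kg] · [m/s²]
Adding exponents of each base unit: kg: 1, m: 1, s: -2
SI base units of force: kg·m/s²

The claimed units kg·m/s² match the derived units, so the claim is correct.

Answer: Yes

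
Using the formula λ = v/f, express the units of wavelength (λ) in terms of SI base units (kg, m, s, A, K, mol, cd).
Units of each symbol in λ = v/f:
  v (wave speed): m/s
  f (frequency): 1/s  → in the denominator, contributes s

Multiplying the contributions: [m/s] · [s]
Adding exponents of each base unit: m: 1
SI base units of wavelength: m

Answer: m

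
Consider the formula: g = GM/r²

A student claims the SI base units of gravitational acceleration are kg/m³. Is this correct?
Units of each symbol in g = GM/r²:
  G (gravitational constant): m³/(kg·s²)
  M (mass): kg
  r (distance): m  → to the power 2 in the denominator, contributes 1/m²

Multiplying the contributions: [m³/(kg·s²)] · [kg] · [1/m²]
Adding exponents of each base unit: m: 1, s: -2
SI base units of gravitational acceleration: m/s²

The claimed units kg/m³ (exponents kg: 1, m: -3) do not match the derived units m/s² (exponents m: 1, s: -2), so the claim is incorrect.

Answer: No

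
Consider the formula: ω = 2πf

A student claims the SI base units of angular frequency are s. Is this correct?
Units of each symbol in ω = 2πf:
  f (frequency): 1/s
  The factor 2π is dimensionless.

Multiplying the contributions: [1/s]
Adding exponents of each base unit: s: -1
SI base units of angular frequency: 1/s

The claimed units s (exponents s: 1) do not match the derived units 1/s (exponents s: -1), so the claim is incorrect.

Answer: No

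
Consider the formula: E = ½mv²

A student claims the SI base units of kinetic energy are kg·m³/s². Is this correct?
Units of each symbol in E = ½mv²:
  m (mass): kg
  v (speed): m/s  → to the power 2, contributes m²/s²
  The factor ½ is dimensionless.

Multiplying the contributions: [kg] · [m²/s²]
Adding exponents of each base unit: kg: 1, m: 2, s: -2
SI base units of kinetic energy: kg·m²/s²

The claimed units kg·m³/s² (exponents kg: 1, m: 3, s: -2) do not match the derived units kg·m²/s² (exponents kg: 1, m: 2, s: -2), so the claim is incorrect.

Answer: No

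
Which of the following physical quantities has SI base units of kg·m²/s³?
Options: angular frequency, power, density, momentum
Checking the SI base units of each option:
  angular frequency (ω = 2πf): 1/s  ✗
  power (P = W/t): kg·m²/s³  ✓ matches
  density (ρ = m/V): kg/m³  ✗
  momentum (p = mv): kg·m/s  ✗

Only power has units kg·m²/s³.

Answer: power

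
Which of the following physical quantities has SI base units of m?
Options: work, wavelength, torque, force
Checking the SI base units of each option:
  work (W = Fd): kg·m²/s²  ✗
  wavelength (λ = v/f): m  ✓ matches
  torque (τ = Fr): kg·m²/s²  ✗
  force (F = ma): kg·m/s²  ✗

Only wavelength has units m.

Answer: wavelength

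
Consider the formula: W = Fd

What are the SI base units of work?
Units of each symbol in W = Fd:
  F (force): kg·m/s²
  d (displacement): m

Multiplying the contributions: [kg·m/s²] · [m]
Adding exponents of each base unit: kg: 1, m: 2, s: -2
SI base units of work: kg·m²/s²

Answer: kg·m²/s²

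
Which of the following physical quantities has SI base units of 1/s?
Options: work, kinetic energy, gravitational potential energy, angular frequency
Checking the SI base units of each option:
  work (W = Fd): kg·m²/s²  ✗
  kinetic energy (E = ½mv²): kg·m²/s²  ✗
  gravitational potential energy (U = -GMm/r): kg·m²/s²  ✗
  angular frequency (ω = 2πf): 1/s  ✓ matches

Only angular frequency has units 1/s.

Answer: angular frequency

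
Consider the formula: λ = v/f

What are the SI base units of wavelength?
Units of each symbol in λ = v/f:
  v (wave speed): m/s
  f (frequency): 1/s  → in the denominator, contributes s

Multiplying the contributions: [m/s] · [s]
Adding exponents of each base unit: m: 1
SI base units of wavelength: m

Answer: m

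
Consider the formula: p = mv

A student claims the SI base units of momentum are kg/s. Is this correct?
Units of each symbol in p = mv:
  m (mass): kg
  v (velocity): m/s

Multiplying the contributions: [kg] · [m/s]
Adding exponents of each base unit: kg: 1, m: 1, s: -1
SI base units of momentum: kg·m/s

The claimed units kg/s (exponents kg: 1, s: -1) do not match the derived units kg·m/s (exponents kg: 1, m: 1, s: -1), so the claim is incorrect.

Answer: No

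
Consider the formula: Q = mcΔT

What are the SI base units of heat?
Units of each symbol in Q = mcΔT:
  m (mass): kg
  c (specific heat capacity, in J/(kg·K)): m²/(s²·K)
  ΔT (temperature change): K

Multiplying the contributions: [kg] · [m²/(s²·K)] · [K]
Adding exponents of each base unit: kg: 1, m: 2, s: -2
SI base units of heat: kg·m²/s²

Answer: kg·m²/s²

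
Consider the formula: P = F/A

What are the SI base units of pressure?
Units of each symbol in P = F/A:
  F (force): kg·m/s²
  A (area): m²  → in the denominator, contributes 1/m²

Multiplying the contributions: [kg·m/s²] · [1/m²]
Adding exponents of each base unit: kg: 1, m: -1, s: -2
SI base units of pressure: kg/(m·s²)

Answer: kg/(m·s²)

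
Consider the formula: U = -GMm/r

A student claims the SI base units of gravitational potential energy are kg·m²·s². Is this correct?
Units of each symbol in U = -GMm/r:
  G (gravitational constant): m³/(kg·s²)
  M (mass): kg
  m (mass): kg
  r (distance): m  → in the denominator, contributes 1/m
  The minus sign does not affect the units.

Multiplying the contributions: [m³/(kg·s²)] · [kg] · [kg] · [1/m]
Adding exponents of each base unit: kg: 1, m: 2, s: -2
SI base units of gravitational potential energy: kg·m²/s²

The claimed units kg·m²·s² (exponents kg: 1, m: 2, s: 2) do not match the derived units kg·m²/s² (exponents kg: 1, m: 2, s: -2), so the claim is incorrect.

Answer: No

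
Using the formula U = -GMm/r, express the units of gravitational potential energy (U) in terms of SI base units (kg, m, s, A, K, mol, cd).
Units of each symbol in U = -GMm/r:
  G (gravitational constant): m³/(kg·s²)
  M (mass): kg
  m (mass): kg
  r (distance): m  → in the denominator, contributes 1/m
  The minus sign does not affect the units.

Multiplying the contributions: [m³/(kg·s²)] · [kg] · [kg] · [1/m]
Adding exponents of each base unit: kg: 1, m: 2, s: -2
SI base units of gravitational potential energy: kg·m²/s²

Answer: kg·m²/s²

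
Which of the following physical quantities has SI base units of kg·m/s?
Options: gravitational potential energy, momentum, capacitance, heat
Checking the SI base units of each option:
  gravitational potential energy (U = -GMm/r): kg·m²/s²  ✗
  momentum (p = mv): kg·m/s  ✓ matches
  capacitance (C = Q/V): s⁴·A²/(kg·m²)  ✗
  heat (Q = mcΔT): kg·m²/s²  ✗

Only momentum has units kg·m/s.

Answer: momentum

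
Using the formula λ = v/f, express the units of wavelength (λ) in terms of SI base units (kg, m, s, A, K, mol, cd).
Units of each symbol in λ = v/f:
  v (wave speed): m/s
  f (frequency): 1/s  → in the denominator, contributes s

Multiplying the contributions: [m/s] · [s]
Adding exponents of each base unit: m: 1
SI base units of wavelength: m

Answer: m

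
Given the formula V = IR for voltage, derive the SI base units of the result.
Units of each symbol in V = IR:
  I (current): A
  R (resistance, in ohms): kg·m²/(s³·A²)

Multiplying the contributions: [A] · [kg·m²/(s³·A²)]
Adding exponents of each base unit: kg: 1, m: 2, s: -3, A: -1
SI base units of voltage: kg·m²/(s³·A)

Answer: kg·m²/(s³·A)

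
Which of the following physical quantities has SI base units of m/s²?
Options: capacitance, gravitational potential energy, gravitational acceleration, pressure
Checking the SI base units of each option:
  capacitance (C = Q/V): s⁴·A²/(kg·m²)  ✗
  gravitational potential energy (U = -GMm/r): kg·m²/s²  ✗
  gravitational acceleration (g = GM/r²): m/s²  ✓ matches
  pressure (P = F/A): kg/(m·s²)  ✗

Only gravitational acceleration has units m/s².

Answer: gravitational acceleration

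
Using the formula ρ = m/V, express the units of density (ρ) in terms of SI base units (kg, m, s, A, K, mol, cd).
Units of each symbol in ρ = m/V:
  m (mass): kg
  V (volume): m³  → in the denominator, contributes 1/m³

Multiplying the contributions: [kg] · [1/m³]
Adding exponents of each base unit: kg: 1, m: -3
SI base units of density: kg/m³

Answer: kg/m³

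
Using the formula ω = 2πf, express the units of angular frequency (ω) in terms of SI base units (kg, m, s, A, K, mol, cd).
Units of each symbol in ω = 2πf:
  f (frequency): 1/s
  The factor 2π is dimensionless.

Multiplying the contributions: [1/s]
Adding exponents of each base unit: s: -1
SI base units of angular frequency: 1/s

Answer: 1/s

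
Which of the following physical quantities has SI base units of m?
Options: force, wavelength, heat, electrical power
Checking the SI base units of each option:
  force (F = ma): kg·m/s²  ✗
  wavelength (λ = v/f): m  ✓ matches
  heat (Q = mcΔT): kg·m²/s²  ✗
  electrical power (P = IV): kg·m²/s³  ✗

Only wavelength has units m.

Answer: wavelength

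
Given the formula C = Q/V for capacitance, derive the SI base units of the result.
Units of each symbol in C = Q/V:
  Q (charge, in coulombs): s·A
  V (voltage, in volts): kg·m²/(s³·A)  → in the denominator, contributes s³·A/(kg·m²)

Multiplying the contributions: [s·A] · [s³·A/(kg·m²)]
Adding exponents of each base unit: kg: -1, m: -2, s: 4, A: 2
SI base units of capacitance: s⁴·A²/(kg·m²)

Answer: s⁴·A²/(kg·m²)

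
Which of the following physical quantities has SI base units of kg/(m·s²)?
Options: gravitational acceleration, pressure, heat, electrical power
Checking the SI base units of each option:
  gravitational acceleration (g = GM/r²): m/s²  ✗
  pressure (P = F/A): kg/(m·s²)  ✓ matches
  heat (Q = mcΔT): kg·m²/s²  ✗
  electrical power (P = IV): kg·m²/s³  ✗

Only pressure has units kg/(m·s²).

Answer: pressure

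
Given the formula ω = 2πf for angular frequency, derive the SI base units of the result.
Units of each symbol in ω = 2πf:
  f (frequency): 1/s
  The factor 2π is dimensionless.

Multiplying the contributions: [1/s]
Adding exponents of each base unit: s: -1
SI base units of angular frequency: 1/s

Answer: 1/s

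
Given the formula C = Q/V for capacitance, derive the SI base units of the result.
Units of each symbol in C = Q/V:
  Q (charge, in coulombs): s·A
  V (voltage, in volts): kg·m²/(s³·A)  → in the denominator, contributes s³·A/(kg·m²)

Multiplying the contributions: [s·A] · [s³·A/(kg·m²)]
Adding exponents of each base unit: kg: -1, m: -2, s: 4, A: 2
SI base units of capacitance: s⁴·A²/(kg·m²)

Answer: s⁴·A²/(kg·m²)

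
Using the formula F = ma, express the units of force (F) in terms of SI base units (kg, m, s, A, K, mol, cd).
Units of each symbol in F = ma:
  m (mass): kg
  a (acceleration): m/s²

Multiplying the contributions: [kg] · [m/s²]
Adding exponents of each base unit: kg: 1, m: 1, s: -2
SI base units of force: kg·m/s²

Answer: kg·m/s²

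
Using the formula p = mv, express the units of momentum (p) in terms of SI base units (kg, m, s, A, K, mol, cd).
Units of each symbol in p = mv:
  m (mass): kg
  v (velocity): m/s

Multiplying the contributions: [kg] · [m/s]
Adding exponents of each base unit: kg: 1, m: 1, s: -1
SI base units of momentum: kg·m/s

Answer: kg·m/s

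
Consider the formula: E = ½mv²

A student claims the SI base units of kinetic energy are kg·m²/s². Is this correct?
Units of each symbol in E = ½mv²:
  m (mass): kg
  v (speed): m/s  → to the power 2, contributes m²/s²
  The factor ½ is dimensionless.

Multiplying the contributions: [kg] · [m²/s²]
Adding exponents of each base unit: kg: 1, m: 2, s: -2
SI base units of kinetic energy: kg·m²/s²

The claimed units kg·m²/s² match the derived units, so the claim is correct.

Answer: Yes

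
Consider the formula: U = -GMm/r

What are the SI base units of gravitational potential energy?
Units of each symbol in U = -GMm/r:
  G (gravitational constant): m³/(kg·s²)
  M (mass): kg
  m (mass): kg
  r (distance): m  → in the denominator, contributes 1/m
  The minus sign does not affect the units.

Multiplying the contributions: [m³/(kg·s²)] · [kg] · [kg] · [1/m]
Adding exponents of each base unit: kg: 1, m: 2, s: -2
SI base units of gravitational potential energy: kg·m²/s²

Answer: kg·m²/s²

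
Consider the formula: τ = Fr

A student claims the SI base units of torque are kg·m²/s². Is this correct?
Units of each symbol in τ = Fr:
  F (force): kg·m/s²
  r (lever arm): m

Multiplying the contributions: [kg·m/s²] · [m]
Adding exponents of each base unit: kg: 1, m: 2, s: -2
SI base units of torque: kg·m²/s²

The claimed units kg·m²/s² match the derived units, so the claim is correct.

Answer: Yes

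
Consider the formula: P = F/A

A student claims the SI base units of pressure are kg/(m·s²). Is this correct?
Units of each symbol in P = F/A:
  F (force): kg·m/s²
  A (area): m²  → in the denominator, contributes 1/m²

Multiplying the contributions: [kg·m/s²] · [1/m²]
Adding exponents of each base unit: kg: 1, m: -1, s: -2
SI base units of pressure: kg/(m·s²)

The claimed units kg/(m·s²) match the derived units, so the claim is correct.

Answer: Yes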